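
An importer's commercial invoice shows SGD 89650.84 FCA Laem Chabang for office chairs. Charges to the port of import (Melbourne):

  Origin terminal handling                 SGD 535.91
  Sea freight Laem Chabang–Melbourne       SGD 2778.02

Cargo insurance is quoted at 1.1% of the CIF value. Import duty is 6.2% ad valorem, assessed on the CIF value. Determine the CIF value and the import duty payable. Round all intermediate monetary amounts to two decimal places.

CIF value: SGD 93998.76; import duty: SGD 5827.92

Let C be the CIF value. C = FCA price + pre-shipment costs + freight + 1.1% × C
C − 1.1% × C = 89650.84 + 535.91 + 2778.02
0.989 × C = 92964.77
C = 92964.77 / 0.989 = 93998.76
Insurance premium = 1.1% × 93998.76 = 1033.99
Import duty = 93998.76 × 6.2% = 5827.92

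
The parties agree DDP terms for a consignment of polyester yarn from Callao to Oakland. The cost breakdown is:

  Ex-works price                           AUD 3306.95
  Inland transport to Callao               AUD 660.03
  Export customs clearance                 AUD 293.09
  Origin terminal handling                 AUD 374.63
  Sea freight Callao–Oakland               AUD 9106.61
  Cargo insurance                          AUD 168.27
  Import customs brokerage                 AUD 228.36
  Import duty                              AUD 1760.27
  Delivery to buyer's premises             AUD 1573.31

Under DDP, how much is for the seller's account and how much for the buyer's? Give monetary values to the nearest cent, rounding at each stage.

DDP: the seller bears all costs including import duty.
Seller's account: goods 3306.95 + inland to port 660.03 + export clearance 293.09 + origin terminal 374.63 + freight 9106.61 + insurance 168.27 + brokerage 228.36 + duty 1760.27 + delivery 1573.31 = 17471.52
Buyer's account: 0.00

Seller: AUD 17471.52; buyer: AUD 0.00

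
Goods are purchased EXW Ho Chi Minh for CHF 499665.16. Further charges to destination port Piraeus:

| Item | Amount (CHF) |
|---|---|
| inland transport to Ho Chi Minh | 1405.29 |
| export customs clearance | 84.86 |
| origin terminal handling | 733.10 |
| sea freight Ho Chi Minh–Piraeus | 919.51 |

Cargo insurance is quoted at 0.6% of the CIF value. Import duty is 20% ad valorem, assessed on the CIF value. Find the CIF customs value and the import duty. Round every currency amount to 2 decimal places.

Let C be the CIF value. C = EXW price + pre-shipment costs + freight + 0.6% × C
C − 0.6% × C = 499665.16 + 1405.29 + 84.86 + 733.10 + 919.51
0.994 × C = 502807.92
C = 502807.92 / 0.994 = 505842.98
Insurance premium = 0.6% × 505842.98 = 3035.06
Import duty = 505842.98 × 20% = 101168.60

CIF value: CHF 505842.98; import duty: CHF 101168.60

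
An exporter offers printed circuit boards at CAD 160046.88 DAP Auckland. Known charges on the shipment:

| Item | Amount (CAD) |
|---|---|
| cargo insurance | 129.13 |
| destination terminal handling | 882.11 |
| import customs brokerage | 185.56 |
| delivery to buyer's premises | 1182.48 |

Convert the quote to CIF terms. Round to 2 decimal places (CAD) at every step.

Not relevant to the conversion: insurance — on the seller under both DAP and CIF; already in the DAP price and stays in the CIF price. brokerage — on the buyer under both terms; not part of either seller's price.
From DAP to CIF, the seller no longer bears: destination terminal, delivery.
CIF price = 160046.88 − 882.11 − 1182.48 = 157982.29

CIF price: CAD 157982.29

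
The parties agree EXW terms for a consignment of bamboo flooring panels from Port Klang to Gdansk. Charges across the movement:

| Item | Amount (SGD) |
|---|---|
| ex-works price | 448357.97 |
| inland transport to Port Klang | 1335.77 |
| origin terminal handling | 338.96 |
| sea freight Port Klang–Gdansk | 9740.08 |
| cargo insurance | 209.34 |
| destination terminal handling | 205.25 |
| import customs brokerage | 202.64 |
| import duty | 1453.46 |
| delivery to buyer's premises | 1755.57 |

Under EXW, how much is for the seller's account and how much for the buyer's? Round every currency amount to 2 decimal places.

EXW: the seller makes goods available at their premises; the buyer bears all onward costs.
Seller's account: goods 448357.97 = 448357.97
Buyer's account: inland to port 1335.77 + origin terminal 338.96 + freight 9740.08 + insurance 209.34 + destination terminal 205.25 + brokerage 202.64 + duty 1453.46 + delivery 1755.57 = 15241.07

Seller: SGD 448357.97; buyer: SGD 15241.07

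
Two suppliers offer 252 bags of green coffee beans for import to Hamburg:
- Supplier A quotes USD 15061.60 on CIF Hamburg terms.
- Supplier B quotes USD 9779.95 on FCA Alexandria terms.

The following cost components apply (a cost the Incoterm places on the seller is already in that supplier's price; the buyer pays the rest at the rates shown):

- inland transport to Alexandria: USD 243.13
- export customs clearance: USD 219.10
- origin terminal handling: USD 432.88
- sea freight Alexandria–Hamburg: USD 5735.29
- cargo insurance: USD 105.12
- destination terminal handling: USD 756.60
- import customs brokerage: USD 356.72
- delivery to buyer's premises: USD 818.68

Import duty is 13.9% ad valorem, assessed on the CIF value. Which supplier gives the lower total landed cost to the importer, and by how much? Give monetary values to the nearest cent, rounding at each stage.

Supplier A (CIF):
The CIF price already equals the CIF value: 15061.60
Import duty = 15061.60 × 13.9% = 2093.56
Buyer bears (A): 756.60 + 356.72 + 818.68 = 1932.00
Landed cost (A) = invoice 15061.60 + 1932.00 + duty 2093.56 = 19087.16
Supplier B (FCA):
CIF value = FCA price + origin terminal + freight + insurance = 9779.95 + 432.88 + 5735.29 + 105.12 = 16053.24
Import duty = 16053.24 × 13.9% = 2231.40
Buyer bears (B): 432.88 + 5735.29 + 105.12 + 756.60 + 356.72 + 818.68 = 8205.29
Landed cost (B) = invoice 9779.95 + 8205.29 + duty 2231.40 = 20216.64
Difference = |19087.16 − 20216.64| = 1129.48

Supplier A is cheaper by USD 1129.48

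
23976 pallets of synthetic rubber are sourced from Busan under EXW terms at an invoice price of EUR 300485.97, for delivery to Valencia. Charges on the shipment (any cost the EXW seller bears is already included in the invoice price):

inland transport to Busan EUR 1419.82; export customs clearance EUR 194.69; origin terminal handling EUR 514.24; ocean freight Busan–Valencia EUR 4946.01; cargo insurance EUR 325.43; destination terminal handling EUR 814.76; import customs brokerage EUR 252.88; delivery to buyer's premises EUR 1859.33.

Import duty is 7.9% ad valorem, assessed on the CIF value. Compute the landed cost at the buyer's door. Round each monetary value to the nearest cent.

EXW: the seller makes goods available at their premises; the buyer bears all onward costs.
CIF value = EXW price + inland to port + export clearance + origin terminal + freight + insurance = 300485.97 + 1419.82 + 194.69 + 514.24 + 4946.01 + 325.43 = 307886.16
Import duty = 307886.16 × 7.9% = 24323.01
Buyer bears: inland to port 1419.82 + export clearance 194.69 + origin terminal 514.24 + freight 4946.01 + insurance 325.43 + destination terminal 814.76 + brokerage 252.88 + delivery 1859.33 + duty 24323.01 = 34650.17
Landed cost = invoice 300485.97 + 34650.17 = 335136.14

Total landed cost: EUR 335136.14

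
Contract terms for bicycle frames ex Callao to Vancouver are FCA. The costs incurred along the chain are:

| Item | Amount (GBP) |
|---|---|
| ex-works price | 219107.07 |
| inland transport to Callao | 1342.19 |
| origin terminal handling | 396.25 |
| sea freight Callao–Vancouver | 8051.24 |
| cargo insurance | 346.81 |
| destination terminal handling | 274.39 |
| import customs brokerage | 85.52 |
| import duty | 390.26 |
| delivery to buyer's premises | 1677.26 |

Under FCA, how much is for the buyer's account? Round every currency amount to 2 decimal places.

FCA: the seller delivers export-cleared goods to the carrier; the buyer bears costs from that point.
Seller's account: goods 219107.07 + inland to port 1342.19 = 220449.26
Buyer's account: origin terminal 396.25 + freight 8051.24 + insurance 346.81 + destination terminal 274.39 + brokerage 85.52 + duty 390.26 + delivery 1677.26 = 11221.73

Buyer's account: GBP 11221.73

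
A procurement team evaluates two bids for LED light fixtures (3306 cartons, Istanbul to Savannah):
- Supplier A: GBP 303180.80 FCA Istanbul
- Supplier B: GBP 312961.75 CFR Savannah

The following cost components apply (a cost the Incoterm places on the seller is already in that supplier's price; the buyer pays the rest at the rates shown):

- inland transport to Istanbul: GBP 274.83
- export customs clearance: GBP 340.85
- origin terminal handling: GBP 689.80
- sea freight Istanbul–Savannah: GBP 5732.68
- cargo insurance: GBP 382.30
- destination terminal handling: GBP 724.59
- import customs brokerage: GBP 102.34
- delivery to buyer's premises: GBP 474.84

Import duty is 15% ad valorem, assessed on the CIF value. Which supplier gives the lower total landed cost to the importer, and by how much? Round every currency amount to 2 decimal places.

Supplier A is cheaper by GBP 3862.24

Supplier A (FCA):
CIF value = FCA price + origin terminal + freight + insurance = 303180.80 + 689.80 + 5732.68 + 382.30 = 309985.58
Import duty = 309985.58 × 15% = 46497.84
Buyer bears (A): 689.80 + 5732.68 + 382.30 + 724.59 + 102.34 + 474.84 = 8106.55
Landed cost (A) = invoice 303180.80 + 8106.55 + duty 46497.84 = 357785.19
Supplier B (CFR):
CIF value = CFR price + insurance = 312961.75 + 382.30 = 313344.05
Import duty = 313344.05 × 15% = 47001.61
Buyer bears (B): 382.30 + 724.59 + 102.34 + 474.84 = 1684.07
Landed cost (B) = invoice 312961.75 + 1684.07 + duty 47001.61 = 361647.43
Difference = |357785.19 − 361647.43| = 3862.24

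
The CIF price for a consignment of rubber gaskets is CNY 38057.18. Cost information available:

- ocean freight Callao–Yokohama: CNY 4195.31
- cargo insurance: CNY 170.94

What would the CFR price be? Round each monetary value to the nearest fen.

Not relevant to the conversion: freight — on the seller under both CIF and CFR; already in the CIF price and stays in the CFR price.
From CIF to CFR, the seller no longer bears: insurance.
CFR price = 38057.18 − 170.94 = 37886.24

CFR price: CNY 37886.24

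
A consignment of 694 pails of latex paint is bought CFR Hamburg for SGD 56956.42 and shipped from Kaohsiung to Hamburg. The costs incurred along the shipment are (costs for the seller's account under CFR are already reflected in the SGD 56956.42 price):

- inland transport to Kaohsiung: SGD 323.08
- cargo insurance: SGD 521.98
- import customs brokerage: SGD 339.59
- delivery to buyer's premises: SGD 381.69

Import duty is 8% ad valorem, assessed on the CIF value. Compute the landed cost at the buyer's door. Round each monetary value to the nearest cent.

Total landed cost: SGD 62797.95

CFR: the seller pays costs through ocean freight to the destination port, but not insurance.
Already in the invoice (seller's account under CFR): inland to port — exclude.
CIF value = CFR price + insurance = 56956.42 + 521.98 = 57478.40
Import duty = 57478.40 × 8% = 4598.27
Buyer bears: insurance 521.98 + brokerage 339.59 + delivery 381.69 + duty 4598.27 = 5841.53
Landed cost = invoice 56956.42 + 5841.53 = 62797.95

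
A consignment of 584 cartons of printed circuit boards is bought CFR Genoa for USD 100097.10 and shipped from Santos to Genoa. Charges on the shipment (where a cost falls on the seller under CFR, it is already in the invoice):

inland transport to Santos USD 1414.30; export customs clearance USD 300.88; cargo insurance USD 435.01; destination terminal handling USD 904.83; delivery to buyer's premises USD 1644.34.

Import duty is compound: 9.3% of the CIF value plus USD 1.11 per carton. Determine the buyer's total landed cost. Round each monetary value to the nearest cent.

CFR: the seller pays costs through ocean freight to the destination port, but not insurance.
Already in the invoice (seller's account under CFR): inland to port, export clearance — exclude.
CIF value = CFR price + insurance = 100097.10 + 435.01 = 100532.11
Ad valorem component: 100532.11 × 9.3% = 9349.49
Specific component: 584 × 1.11 = 648.24
Import duty = 9349.49 + 648.24 = 9997.73
Buyer bears: insurance 435.01 + destination terminal 904.83 + delivery 1644.34 + duty 9997.73 = 12981.91
Landed cost = invoice 100097.10 + 12981.91 = 113079.01

Total landed cost: USD 113079.01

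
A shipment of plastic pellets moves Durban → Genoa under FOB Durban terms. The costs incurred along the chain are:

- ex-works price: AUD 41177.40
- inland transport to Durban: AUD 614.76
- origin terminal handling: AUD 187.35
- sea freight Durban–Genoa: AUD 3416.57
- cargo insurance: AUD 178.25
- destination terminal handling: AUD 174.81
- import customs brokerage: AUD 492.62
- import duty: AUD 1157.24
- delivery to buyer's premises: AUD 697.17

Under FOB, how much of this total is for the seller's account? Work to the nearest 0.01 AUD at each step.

Seller's account: AUD 41979.51

FOB: the seller bears costs until goods are on board at the origin port; the buyer bears freight, insurance and all costs thereafter.
Seller's account: goods 41177.40 + inland to port 614.76 + origin terminal 187.35 = 41979.51
Buyer's account: freight 3416.57 + insurance 178.25 + destination terminal 174.81 + brokerage 492.62 + duty 1157.24 + delivery 697.17 = 6116.66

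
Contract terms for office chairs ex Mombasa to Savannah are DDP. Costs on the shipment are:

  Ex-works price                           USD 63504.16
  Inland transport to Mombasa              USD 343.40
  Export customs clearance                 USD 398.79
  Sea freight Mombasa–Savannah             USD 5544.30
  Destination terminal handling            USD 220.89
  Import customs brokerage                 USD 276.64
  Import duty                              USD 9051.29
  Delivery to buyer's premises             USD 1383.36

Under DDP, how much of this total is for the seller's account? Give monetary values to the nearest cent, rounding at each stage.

Seller's account: USD 80722.83

DDP: the seller bears all costs including import duty.
Seller's account: goods 63504.16 + inland to port 343.40 + export clearance 398.79 + freight 5544.30 + destination terminal 220.89 + brokerage 276.64 + duty 9051.29 + delivery 1383.36 = 80722.83
Buyer's account: 0.00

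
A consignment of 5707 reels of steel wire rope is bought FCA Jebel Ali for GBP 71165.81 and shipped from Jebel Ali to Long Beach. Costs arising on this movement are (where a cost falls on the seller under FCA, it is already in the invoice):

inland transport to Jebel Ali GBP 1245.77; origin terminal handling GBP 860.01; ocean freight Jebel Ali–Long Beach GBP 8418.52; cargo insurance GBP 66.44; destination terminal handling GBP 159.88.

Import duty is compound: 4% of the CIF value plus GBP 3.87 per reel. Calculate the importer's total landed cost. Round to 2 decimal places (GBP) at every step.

Total landed cost: GBP 105977.18

FCA: the seller delivers export-cleared goods to the carrier; the buyer bears costs from that point.
Already in the invoice (seller's account under FCA): inland to port — exclude.
CIF value = FCA price + origin terminal + freight + insurance = 71165.81 + 860.01 + 8418.52 + 66.44 = 80510.78
Ad valorem component: 80510.78 × 4% = 3220.43
Specific component: 5707 × 3.87 = 22086.09
Import duty = 3220.43 + 22086.09 = 25306.52
Buyer bears: origin terminal 860.01 + freight 8418.52 + insurance 66.44 + destination terminal 159.88 + duty 25306.52 = 34811.37
Landed cost = invoice 71165.81 + 34811.37 = 105977.18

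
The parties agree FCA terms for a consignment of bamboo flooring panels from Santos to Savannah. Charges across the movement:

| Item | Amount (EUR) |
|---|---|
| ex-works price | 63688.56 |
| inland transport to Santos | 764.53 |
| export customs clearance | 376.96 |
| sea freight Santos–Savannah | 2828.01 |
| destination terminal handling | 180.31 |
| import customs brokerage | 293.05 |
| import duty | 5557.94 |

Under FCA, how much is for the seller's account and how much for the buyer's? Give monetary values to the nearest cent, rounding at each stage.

FCA: the seller delivers export-cleared goods to the carrier; the buyer bears costs from that point.
Seller's account: goods 63688.56 + inland to port 764.53 + export clearance 376.96 = 64830.05
Buyer's account: freight 2828.01 + destination terminal 180.31 + brokerage 293.05 + duty 5557.94 = 8859.31

Seller: EUR 64830.05; buyer: EUR 8859.31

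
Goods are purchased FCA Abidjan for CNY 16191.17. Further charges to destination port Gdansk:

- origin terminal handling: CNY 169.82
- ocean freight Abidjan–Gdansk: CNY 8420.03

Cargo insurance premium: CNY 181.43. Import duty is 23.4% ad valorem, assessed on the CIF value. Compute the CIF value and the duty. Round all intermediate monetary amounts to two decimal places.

CIF = FCA price + pre-shipment costs + freight + insurance
CIF = 16191.17 + 169.82 + 8420.03 + 181.43 = 24962.45
Import duty = 24962.45 × 23.4% = 5841.21

CIF value: CNY 24962.45; import duty: CNY 5841.21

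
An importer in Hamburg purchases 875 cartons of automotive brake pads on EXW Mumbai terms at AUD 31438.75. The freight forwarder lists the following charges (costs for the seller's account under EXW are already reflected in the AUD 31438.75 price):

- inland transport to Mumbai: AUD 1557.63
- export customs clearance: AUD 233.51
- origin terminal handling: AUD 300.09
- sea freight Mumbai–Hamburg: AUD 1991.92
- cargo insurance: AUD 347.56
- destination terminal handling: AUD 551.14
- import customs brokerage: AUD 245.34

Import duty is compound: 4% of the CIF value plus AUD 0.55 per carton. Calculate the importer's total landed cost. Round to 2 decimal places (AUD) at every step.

Total landed cost: AUD 38581.97

EXW: the seller makes goods available at their premises; the buyer bears all onward costs.
CIF value = EXW price + inland to port + export clearance + origin terminal + freight + insurance = 31438.75 + 1557.63 + 233.51 + 300.09 + 1991.92 + 347.56 = 35869.46
Ad valorem component: 35869.46 × 4% = 1434.78
Specific component: 875 × 0.55 = 481.25
Import duty = 1434.78 + 481.25 = 1916.03
Buyer bears: inland to port 1557.63 + export clearance 233.51 + origin terminal 300.09 + freight 1991.92 + insurance 347.56 + destination terminal 551.14 + brokerage 245.34 + duty 1916.03 = 7143.22
Landed cost = invoice 31438.75 + 7143.22 = 38581.97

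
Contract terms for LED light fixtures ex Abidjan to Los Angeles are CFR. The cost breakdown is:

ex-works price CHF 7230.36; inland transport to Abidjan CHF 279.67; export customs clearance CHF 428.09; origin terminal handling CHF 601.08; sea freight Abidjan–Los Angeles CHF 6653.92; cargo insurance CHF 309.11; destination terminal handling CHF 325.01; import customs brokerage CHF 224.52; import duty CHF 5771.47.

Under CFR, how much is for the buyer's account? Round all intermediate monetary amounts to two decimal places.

Buyer's account: CHF 6630.11

CFR: the seller pays costs through ocean freight to the destination port, but not insurance.
Seller's account: goods 7230.36 + inland to port 279.67 + export clearance 428.09 + origin terminal 601.08 + freight 6653.92 = 15193.12
Buyer's account: insurance 309.11 + destination terminal 325.01 + brokerage 224.52 + duty 5771.47 = 6630.11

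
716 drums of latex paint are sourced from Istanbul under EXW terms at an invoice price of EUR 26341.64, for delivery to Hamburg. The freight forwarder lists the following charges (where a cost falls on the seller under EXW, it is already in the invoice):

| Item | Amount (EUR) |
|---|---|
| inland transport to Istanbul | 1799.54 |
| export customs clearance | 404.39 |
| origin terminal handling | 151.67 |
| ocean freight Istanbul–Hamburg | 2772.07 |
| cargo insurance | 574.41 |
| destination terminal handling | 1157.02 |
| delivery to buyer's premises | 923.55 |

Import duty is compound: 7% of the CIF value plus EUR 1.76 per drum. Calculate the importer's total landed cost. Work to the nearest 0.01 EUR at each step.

EXW: the seller makes goods available at their premises; the buyer bears all onward costs.
CIF value = EXW price + inland to port + export clearance + origin terminal + freight + insurance = 26341.64 + 1799.54 + 404.39 + 151.67 + 2772.07 + 574.41 = 32043.72
Ad valorem component: 32043.72 × 7% = 2243.06
Specific component: 716 × 1.76 = 1260.16
Import duty = 2243.06 + 1260.16 = 3503.22
Buyer bears: inland to port 1799.54 + export clearance 404.39 + origin terminal 151.67 + freight 2772.07 + insurance 574.41 + destination terminal 1157.02 + delivery 923.55 + duty 3503.22 = 11285.87
Landed cost = invoice 26341.64 + 11285.87 = 37627.51

Total landed cost: EUR 37627.51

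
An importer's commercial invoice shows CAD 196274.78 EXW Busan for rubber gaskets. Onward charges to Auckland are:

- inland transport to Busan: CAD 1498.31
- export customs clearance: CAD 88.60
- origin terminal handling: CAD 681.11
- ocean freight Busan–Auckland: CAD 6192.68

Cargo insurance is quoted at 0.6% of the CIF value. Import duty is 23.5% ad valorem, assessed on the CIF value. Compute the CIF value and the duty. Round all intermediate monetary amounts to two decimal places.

Let C be the CIF value. C = EXW price + pre-shipment costs + freight + 0.6% × C
C − 0.6% × C = 196274.78 + 1498.31 + 88.60 + 681.11 + 6192.68
0.994 × C = 204735.48
C = 204735.48 / 0.994 = 205971.31
Insurance premium = 0.6% × 205971.31 = 1235.83
Import duty = 205971.31 × 23.5% = 48403.26

CIF value: CAD 205971.31; import duty: CAD 48403.26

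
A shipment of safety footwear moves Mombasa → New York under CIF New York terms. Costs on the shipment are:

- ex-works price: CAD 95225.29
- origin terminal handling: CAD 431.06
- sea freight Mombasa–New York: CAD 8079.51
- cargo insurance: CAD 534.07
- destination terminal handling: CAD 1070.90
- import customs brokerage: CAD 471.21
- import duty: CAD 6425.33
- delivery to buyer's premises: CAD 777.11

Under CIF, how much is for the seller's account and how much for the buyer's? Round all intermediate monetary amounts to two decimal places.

CIF: the seller pays costs through ocean freight and marine insurance to the destination port.
Seller's account: goods 95225.29 + origin terminal 431.06 + freight 8079.51 + insurance 534.07 = 104269.93
Buyer's account: destination terminal 1070.90 + brokerage 471.21 + duty 6425.33 + delivery 777.11 = 8744.55

Seller: CAD 104269.93; buyer: CAD 8744.55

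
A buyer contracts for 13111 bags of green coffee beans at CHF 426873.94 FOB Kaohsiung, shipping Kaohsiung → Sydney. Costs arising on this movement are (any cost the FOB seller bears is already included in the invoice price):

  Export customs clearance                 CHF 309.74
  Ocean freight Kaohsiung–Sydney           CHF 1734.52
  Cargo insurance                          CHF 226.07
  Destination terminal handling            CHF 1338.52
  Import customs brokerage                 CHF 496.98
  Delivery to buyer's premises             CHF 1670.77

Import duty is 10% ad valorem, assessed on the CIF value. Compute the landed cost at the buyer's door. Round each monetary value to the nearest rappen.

FOB: the seller bears costs until goods are on board at the origin port; the buyer bears freight, insurance and all costs thereafter.
Already in the invoice (seller's account under FOB): export clearance — exclude.
CIF value = FOB price + freight + insurance = 426873.94 + 1734.52 + 226.07 = 428834.53
Import duty = 428834.53 × 10% = 42883.45
Buyer bears: freight 1734.52 + insurance 226.07 + destination terminal 1338.52 + brokerage 496.98 + delivery 1670.77 + duty 42883.45 = 48350.31
Landed cost = invoice 426873.94 + 48350.31 = 475224.25

Total landed cost: CHF 475224.25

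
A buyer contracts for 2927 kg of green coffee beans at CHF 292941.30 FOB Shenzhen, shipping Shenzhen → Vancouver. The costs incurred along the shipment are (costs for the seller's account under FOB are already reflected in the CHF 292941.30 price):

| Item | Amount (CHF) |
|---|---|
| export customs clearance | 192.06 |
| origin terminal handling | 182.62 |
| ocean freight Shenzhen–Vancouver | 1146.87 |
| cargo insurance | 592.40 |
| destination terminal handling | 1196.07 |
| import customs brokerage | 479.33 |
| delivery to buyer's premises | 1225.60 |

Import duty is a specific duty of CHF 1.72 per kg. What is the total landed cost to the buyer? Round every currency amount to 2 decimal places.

FOB: the seller bears costs until goods are on board at the origin port; the buyer bears freight, insurance and all costs thereafter.
Already in the invoice (seller's account under FOB): export clearance, origin terminal — exclude.
CIF value = FOB price + freight + insurance = 292941.30 + 1146.87 + 592.40 = 294680.57
Import duty = 2927 × 1.72 = 5034.44
Buyer bears: freight 1146.87 + insurance 592.40 + destination terminal 1196.07 + brokerage 479.33 + delivery 1225.60 + duty 5034.44 = 9674.71
Landed cost = invoice 292941.30 + 9674.71 = 302616.01

Total landed cost: CHF 302616.01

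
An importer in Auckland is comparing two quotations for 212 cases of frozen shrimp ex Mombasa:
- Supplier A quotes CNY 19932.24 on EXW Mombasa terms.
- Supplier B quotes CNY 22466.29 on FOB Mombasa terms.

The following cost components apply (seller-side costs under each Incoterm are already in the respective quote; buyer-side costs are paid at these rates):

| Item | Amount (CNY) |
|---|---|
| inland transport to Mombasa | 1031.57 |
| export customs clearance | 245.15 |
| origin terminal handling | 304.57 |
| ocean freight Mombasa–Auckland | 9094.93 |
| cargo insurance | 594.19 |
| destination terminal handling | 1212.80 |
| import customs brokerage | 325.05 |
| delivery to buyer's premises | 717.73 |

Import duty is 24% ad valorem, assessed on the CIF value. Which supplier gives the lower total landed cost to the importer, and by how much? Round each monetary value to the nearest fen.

Supplier A (EXW):
CIF value = EXW price + inland to port + export clearance + origin terminal + freight + insurance = 19932.24 + 1031.57 + 245.15 + 304.57 + 9094.93 + 594.19 = 31202.65
Import duty = 31202.65 × 24% = 7488.64
Buyer bears (A): 1031.57 + 245.15 + 304.57 + 9094.93 + 594.19 + 1212.80 + 325.05 + 717.73 = 13525.99
Landed cost (A) = invoice 19932.24 + 13525.99 + duty 7488.64 = 40946.87
Supplier B (FOB):
CIF value = FOB price + freight + insurance = 22466.29 + 9094.93 + 594.19 = 32155.41
Import duty = 32155.41 × 24% = 7717.30
Buyer bears (B): 9094.93 + 594.19 + 1212.80 + 325.05 + 717.73 = 11944.70
Landed cost (B) = invoice 22466.29 + 11944.70 + duty 7717.30 = 42128.29
Difference = |40946.87 − 42128.29| = 1181.42

Supplier A is cheaper by CNY 1181.42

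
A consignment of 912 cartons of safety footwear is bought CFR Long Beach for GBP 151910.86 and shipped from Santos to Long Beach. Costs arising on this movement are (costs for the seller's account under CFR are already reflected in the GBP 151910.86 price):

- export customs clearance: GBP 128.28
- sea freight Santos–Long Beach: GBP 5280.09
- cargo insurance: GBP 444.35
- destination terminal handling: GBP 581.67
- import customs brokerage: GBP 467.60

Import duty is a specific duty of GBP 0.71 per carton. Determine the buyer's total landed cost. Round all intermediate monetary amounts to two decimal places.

CFR: the seller pays costs through ocean freight to the destination port, but not insurance.
Already in the invoice (seller's account under CFR): export clearance, freight — exclude.
CIF value = CFR price + insurance = 151910.86 + 444.35 = 152355.21
Import duty = 912 × 0.71 = 647.52
Buyer bears: insurance 444.35 + destination terminal 581.67 + brokerage 467.60 + duty 647.52 = 2141.14
Landed cost = invoice 151910.86 + 2141.14 = 154052.00

Total landed cost: GBP 154052.00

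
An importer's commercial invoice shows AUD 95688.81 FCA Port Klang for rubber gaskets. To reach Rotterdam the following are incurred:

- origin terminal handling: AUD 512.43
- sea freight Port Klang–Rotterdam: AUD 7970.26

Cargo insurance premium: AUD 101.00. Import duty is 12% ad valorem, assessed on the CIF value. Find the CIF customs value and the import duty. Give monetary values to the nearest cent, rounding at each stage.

CIF value: AUD 104272.50; import duty: AUD 12512.70

CIF = FCA price + pre-shipment costs + freight + insurance
CIF = 95688.81 + 512.43 + 7970.26 + 101.00 = 104272.50
Import duty = 104272.50 × 12% = 12512.70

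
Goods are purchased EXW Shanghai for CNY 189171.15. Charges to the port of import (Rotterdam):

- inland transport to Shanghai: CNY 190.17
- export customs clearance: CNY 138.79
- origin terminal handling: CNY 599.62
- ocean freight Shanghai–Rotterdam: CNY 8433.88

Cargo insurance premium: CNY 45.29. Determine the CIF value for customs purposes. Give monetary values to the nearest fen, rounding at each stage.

CIF value: CNY 198578.90

CIF = EXW price + pre-shipment costs + freight + insurance
CIF = 189171.15 + 190.17 + 138.79 + 599.62 + 8433.88 + 45.29 = 198578.90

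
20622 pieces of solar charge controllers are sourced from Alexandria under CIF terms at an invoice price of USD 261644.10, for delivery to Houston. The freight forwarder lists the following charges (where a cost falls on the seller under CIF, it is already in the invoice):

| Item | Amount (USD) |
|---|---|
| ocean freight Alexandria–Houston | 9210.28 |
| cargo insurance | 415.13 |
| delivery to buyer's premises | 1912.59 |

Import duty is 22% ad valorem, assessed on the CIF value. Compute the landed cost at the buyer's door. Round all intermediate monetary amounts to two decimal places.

Total landed cost: USD 321118.39

CIF: the seller pays costs through ocean freight and marine insurance to the destination port.
Already in the invoice (seller's account under CIF): freight, insurance — exclude.
The CIF price already equals the CIF value: 261644.10
Import duty = 261644.10 × 22% = 57561.70
Buyer bears: delivery 1912.59 + duty 57561.70 = 59474.29
Landed cost = invoice 261644.10 + 59474.29 = 321118.39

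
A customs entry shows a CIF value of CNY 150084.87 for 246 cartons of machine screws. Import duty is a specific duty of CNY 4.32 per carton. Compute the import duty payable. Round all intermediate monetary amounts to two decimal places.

Import duty = 246 × 4.32 = 1062.72

Import duty: CNY 1062.72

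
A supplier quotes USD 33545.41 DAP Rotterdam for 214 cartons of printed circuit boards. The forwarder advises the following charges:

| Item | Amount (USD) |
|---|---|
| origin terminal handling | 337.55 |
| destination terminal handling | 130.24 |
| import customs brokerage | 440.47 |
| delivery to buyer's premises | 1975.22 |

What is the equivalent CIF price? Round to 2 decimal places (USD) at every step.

Not relevant to the conversion: origin terminal — on the seller under both DAP and CIF; already in the DAP price and stays in the CIF price. brokerage — on the buyer under both terms; not part of either seller's price.
From DAP to CIF, the seller no longer bears: destination terminal, delivery.
CIF price = 33545.41 − 130.24 − 1975.22 = 31439.95

CIF price: USD 31439.95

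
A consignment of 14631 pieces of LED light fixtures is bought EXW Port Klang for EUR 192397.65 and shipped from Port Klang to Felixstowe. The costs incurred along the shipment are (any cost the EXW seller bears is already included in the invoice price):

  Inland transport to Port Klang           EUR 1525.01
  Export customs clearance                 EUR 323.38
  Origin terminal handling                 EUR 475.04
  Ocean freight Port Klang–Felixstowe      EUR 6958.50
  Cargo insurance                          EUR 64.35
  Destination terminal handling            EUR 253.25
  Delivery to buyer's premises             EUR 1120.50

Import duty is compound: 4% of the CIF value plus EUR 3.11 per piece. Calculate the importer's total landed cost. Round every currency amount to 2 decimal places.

EXW: the seller makes goods available at their premises; the buyer bears all onward costs.
CIF value = EXW price + inland to port + export clearance + origin terminal + freight + insurance = 192397.65 + 1525.01 + 323.38 + 475.04 + 6958.50 + 64.35 = 201743.93
Ad valorem component: 201743.93 × 4% = 8069.76
Specific component: 14631 × 3.11 = 45502.41
Import duty = 8069.76 + 45502.41 = 53572.17
Buyer bears: inland to port 1525.01 + export clearance 323.38 + origin terminal 475.04 + freight 6958.50 + insurance 64.35 + destination terminal 253.25 + delivery 1120.50 + duty 53572.17 = 64292.20
Landed cost = invoice 192397.65 + 64292.20 = 256689.85

Total landed cost: EUR 256689.85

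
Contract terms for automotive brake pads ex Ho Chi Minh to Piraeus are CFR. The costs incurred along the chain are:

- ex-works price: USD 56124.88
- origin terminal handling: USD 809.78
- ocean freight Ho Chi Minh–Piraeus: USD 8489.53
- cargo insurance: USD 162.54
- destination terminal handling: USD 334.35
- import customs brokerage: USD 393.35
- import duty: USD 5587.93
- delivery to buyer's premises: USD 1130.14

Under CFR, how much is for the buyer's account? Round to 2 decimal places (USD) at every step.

CFR: the seller pays costs through ocean freight to the destination port, but not insurance.
Seller's account: goods 56124.88 + origin terminal 809.78 + freight 8489.53 = 65424.19
Buyer's account: insurance 162.54 + destination terminal 334.35 + brokerage 393.35 + duty 5587.93 + delivery 1130.14 = 7608.31

Buyer's account: USD 7608.31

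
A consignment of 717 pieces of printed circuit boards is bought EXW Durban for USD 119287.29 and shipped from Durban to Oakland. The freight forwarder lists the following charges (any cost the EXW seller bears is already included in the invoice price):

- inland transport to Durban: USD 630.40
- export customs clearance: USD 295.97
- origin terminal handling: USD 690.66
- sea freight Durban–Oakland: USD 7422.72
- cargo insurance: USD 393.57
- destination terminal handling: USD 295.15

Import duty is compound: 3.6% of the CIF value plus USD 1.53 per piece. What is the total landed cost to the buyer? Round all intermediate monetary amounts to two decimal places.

EXW: the seller makes goods available at their premises; the buyer bears all onward costs.
CIF value = EXW price + inland to port + export clearance + origin terminal + freight + insurance = 119287.29 + 630.40 + 295.97 + 690.66 + 7422.72 + 393.57 = 128720.61
Ad valorem component: 128720.61 × 3.6% = 4633.94
Specific component: 717 × 1.53 = 1097.01
Import duty = 4633.94 + 1097.01 = 5730.95
Buyer bears: inland to port 630.40 + export clearance 295.97 + origin terminal 690.66 + freight 7422.72 + insurance 393.57 + destination terminal 295.15 + duty 5730.95 = 15459.42
Landed cost = invoice 119287.29 + 15459.42 = 134746.71

Total landed cost: USD 134746.71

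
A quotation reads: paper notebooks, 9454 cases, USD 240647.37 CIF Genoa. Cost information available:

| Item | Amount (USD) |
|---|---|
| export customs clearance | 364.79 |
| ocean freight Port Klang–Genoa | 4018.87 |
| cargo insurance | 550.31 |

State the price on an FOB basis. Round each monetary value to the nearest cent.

Not relevant to the conversion: export clearance — on the seller under both CIF and FOB; already in the CIF price and stays in the FOB price.
From CIF to FOB, the seller no longer bears: freight, insurance.
FOB price = 240647.37 − 4018.87 − 550.31 = 236078.19

FOB price: USD 236078.19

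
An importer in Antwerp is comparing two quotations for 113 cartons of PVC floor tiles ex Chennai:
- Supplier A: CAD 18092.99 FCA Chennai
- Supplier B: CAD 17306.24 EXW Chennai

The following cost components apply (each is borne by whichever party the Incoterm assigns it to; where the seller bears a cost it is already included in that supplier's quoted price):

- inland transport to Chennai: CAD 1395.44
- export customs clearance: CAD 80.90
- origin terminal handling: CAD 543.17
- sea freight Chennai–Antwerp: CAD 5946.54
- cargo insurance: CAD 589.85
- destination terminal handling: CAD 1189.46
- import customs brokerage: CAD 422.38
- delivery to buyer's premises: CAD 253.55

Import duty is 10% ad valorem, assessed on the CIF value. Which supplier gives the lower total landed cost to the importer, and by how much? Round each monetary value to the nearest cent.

Supplier A is cheaper by CAD 758.54

Supplier A (FCA):
CIF value = FCA price + origin terminal + freight + insurance = 18092.99 + 543.17 + 5946.54 + 589.85 = 25172.55
Import duty = 25172.55 × 10% = 2517.26
Buyer bears (A): 543.17 + 5946.54 + 589.85 + 1189.46 + 422.38 + 253.55 = 8944.95
Landed cost (A) = invoice 18092.99 + 8944.95 + duty 2517.26 = 29555.20
Supplier B (EXW):
CIF value = EXW price + inland to port + export clearance + origin terminal + freight + insurance = 17306.24 + 1395.44 + 80.90 + 543.17 + 5946.54 + 589.85 = 25862.14
Import duty = 25862.14 × 10% = 2586.21
Buyer bears (B): 1395.44 + 80.90 + 543.17 + 5946.54 + 589.85 + 1189.46 + 422.38 + 253.55 = 10421.29
Landed cost (B) = invoice 17306.24 + 10421.29 + duty 2586.21 = 30313.74
Difference = |29555.20 − 30313.74| = 758.54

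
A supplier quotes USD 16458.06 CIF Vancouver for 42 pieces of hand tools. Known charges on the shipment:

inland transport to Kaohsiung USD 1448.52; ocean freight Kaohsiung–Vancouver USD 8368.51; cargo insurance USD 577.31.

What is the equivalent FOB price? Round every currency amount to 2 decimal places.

Not relevant to the conversion: inland to port — on the seller under both CIF and FOB; already in the CIF price and stays in the FOB price.
From CIF to FOB, the seller no longer bears: freight, insurance.
FOB price = 16458.06 − 8368.51 − 577.31 = 7512.24

FOB price: USD 7512.24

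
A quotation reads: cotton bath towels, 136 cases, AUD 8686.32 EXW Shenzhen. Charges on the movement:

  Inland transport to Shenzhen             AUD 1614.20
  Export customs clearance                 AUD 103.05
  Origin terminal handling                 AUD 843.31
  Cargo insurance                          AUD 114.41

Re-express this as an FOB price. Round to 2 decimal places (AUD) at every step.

FOB price: AUD 11246.88

Not relevant to the conversion: insurance — on the buyer under both terms; not part of either seller's price.
From EXW to FOB, the seller additionally bears: inland to port, export clearance, origin terminal.
FOB price = 8686.32 + 1614.20 + 103.05 + 843.31 = 11246.88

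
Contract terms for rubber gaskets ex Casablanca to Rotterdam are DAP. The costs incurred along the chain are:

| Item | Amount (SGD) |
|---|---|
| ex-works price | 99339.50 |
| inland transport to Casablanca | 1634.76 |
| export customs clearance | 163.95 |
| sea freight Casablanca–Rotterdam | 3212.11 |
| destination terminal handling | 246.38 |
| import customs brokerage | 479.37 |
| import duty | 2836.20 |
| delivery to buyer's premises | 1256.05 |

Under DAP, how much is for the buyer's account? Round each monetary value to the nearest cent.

DAP: the seller bears all costs to the named destination except import duty and clearance.
Seller's account: goods 99339.50 + inland to port 1634.76 + export clearance 163.95 + freight 3212.11 + destination terminal 246.38 + delivery 1256.05 = 105852.75
Buyer's account: brokerage 479.37 + duty 2836.20 = 3315.57

Buyer's account: SGD 3315.57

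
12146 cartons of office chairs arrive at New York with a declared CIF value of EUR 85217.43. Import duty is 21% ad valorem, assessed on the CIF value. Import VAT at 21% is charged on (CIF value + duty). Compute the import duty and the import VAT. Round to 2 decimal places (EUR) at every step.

Import duty = 85217.43 × 21% = 17895.66
VAT base = CIF + duty = 85217.43 + 17895.66 = 103113.09
Import VAT = 103113.09 × 21% = 21653.75

Import duty: EUR 17895.66; import VAT: EUR 21653.75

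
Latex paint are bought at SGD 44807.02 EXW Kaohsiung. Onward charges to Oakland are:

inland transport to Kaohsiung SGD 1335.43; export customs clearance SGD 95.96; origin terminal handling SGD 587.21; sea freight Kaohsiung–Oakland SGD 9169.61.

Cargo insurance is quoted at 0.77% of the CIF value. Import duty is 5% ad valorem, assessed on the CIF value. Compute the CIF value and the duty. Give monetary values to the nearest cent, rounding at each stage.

CIF value: SGD 56429.74; import duty: SGD 2821.49

Let C be the CIF value. C = EXW price + pre-shipment costs + freight + 0.77% × C
C − 0.77% × C = 44807.02 + 1335.43 + 95.96 + 587.21 + 9169.61
0.9923 × C = 55995.23
C = 55995.23 / 0.9923 = 56429.74
Insurance premium = 0.77% × 56429.74 = 434.51
Import duty = 56429.74 × 5% = 2821.49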